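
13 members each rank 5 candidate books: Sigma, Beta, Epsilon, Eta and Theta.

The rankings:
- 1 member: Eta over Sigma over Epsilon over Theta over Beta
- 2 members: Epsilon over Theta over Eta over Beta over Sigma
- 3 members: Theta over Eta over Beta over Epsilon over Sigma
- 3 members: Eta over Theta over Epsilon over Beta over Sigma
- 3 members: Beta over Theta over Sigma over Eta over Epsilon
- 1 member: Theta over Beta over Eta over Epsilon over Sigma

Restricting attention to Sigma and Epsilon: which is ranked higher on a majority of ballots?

Ballots ranking Sigma above Epsilon: 1 + 3 = 4.
Ballots ranking Epsilon above Sigma: 13 − 4 = 9.
Epsilon wins the head-to-head 9–4.

Epsilon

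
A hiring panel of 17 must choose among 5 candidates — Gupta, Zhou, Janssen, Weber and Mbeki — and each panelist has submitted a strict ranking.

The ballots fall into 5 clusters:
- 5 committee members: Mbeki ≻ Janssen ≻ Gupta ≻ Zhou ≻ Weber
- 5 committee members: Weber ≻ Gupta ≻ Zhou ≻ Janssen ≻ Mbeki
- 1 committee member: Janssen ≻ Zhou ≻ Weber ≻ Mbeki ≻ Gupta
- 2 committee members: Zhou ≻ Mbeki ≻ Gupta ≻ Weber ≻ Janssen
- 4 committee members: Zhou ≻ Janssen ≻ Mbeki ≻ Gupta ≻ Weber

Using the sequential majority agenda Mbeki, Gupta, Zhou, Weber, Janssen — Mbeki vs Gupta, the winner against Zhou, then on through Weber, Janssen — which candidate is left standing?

Round 1: Mbeki vs Gupta — 12–5, Mbeki advances.
Round 2: Mbeki vs Zhou — 5–12, Zhou advances.
Round 3: Zhou vs Weber — 12–5, Zhou advances.
Round 4: Zhou vs Janssen — 11–6, Zhou advances.
The agenda winner is Zhou.

Zhou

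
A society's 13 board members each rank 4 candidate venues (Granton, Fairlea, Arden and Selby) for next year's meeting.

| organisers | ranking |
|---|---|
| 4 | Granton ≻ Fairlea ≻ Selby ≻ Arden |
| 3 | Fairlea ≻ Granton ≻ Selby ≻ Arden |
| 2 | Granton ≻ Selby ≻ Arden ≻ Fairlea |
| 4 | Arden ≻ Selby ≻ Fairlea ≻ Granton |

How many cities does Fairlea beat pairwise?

3

Fairlea against each rival (13 organisers):
Fairlea vs Granton: 3+4 = 7 for Fairlea, 6 for Granton — Fairlea by 7–6.
Fairlea–Arden: Fairlea 7–6.
Fairlea vs Selby: Fairlea is ranked higher on 4+3 = 7 ballots, Selby on 6. Fairlea wins 7–6.
Fairlea beats Granton, Arden, Selby — 3 pairwise wins.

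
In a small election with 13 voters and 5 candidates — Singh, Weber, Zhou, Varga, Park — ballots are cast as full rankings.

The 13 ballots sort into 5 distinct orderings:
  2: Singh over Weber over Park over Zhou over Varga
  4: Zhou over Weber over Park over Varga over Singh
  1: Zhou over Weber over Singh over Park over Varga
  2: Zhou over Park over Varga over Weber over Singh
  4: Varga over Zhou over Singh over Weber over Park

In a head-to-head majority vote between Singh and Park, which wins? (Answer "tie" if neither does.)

Singh

Ballots ranking Singh above Park: 2 + 1 + 4 = 7.
Ballots ranking Park above Singh: 13 − 7 = 6.
Singh wins the head-to-head 7–6.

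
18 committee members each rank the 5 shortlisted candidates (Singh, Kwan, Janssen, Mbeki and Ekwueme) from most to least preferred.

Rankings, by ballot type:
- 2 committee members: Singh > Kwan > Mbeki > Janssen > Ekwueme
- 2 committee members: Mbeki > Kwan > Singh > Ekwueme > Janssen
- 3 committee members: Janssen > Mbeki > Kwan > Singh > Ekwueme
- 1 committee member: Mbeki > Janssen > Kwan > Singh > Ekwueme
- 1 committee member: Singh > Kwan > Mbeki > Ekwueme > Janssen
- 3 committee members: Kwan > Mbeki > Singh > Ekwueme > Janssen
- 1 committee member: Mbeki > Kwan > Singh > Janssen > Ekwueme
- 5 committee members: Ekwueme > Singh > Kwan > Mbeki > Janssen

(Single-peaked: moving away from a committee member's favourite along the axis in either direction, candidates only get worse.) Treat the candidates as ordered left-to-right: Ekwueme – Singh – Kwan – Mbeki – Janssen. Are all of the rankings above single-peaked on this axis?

Axis positions: Ekwueme=1, Singh=2, Kwan=3, Mbeki=4, Janssen=5.
Ballot type 1 (peak Singh at position 2): ranking walks positions 2-3-4-5-1, expanding outward from the peak — single-peaked.
Ballot type 2 (peak Mbeki at position 4): ranking walks positions 4-3-2-1-5, expanding outward from the peak — single-peaked.
Ballot type 3 (peak Janssen at position 5): ranking walks positions 5-4-3-2-1, expanding outward from the peak — single-peaked.
Ballot type 4 (peak Mbeki at position 4): ranking walks positions 4-5-3-2-1, expanding outward from the peak — single-peaked.
Ballot type 5 (peak Singh at position 2): ranking walks positions 2-3-4-1-5, expanding outward from the peak — single-peaked.
Ballot type 6 (peak Kwan at position 3): ranking walks positions 3-4-2-1-5, expanding outward from the peak — single-peaked.
Ballot type 7 (peak Mbeki at position 4): ranking walks positions 4-3-2-5-1, expanding outward from the peak — single-peaked.
Ballot type 8 (peak Ekwueme at position 1): ranking walks positions 1-2-3-4-5, expanding outward from the peak — single-peaked.
Every ranking is single-peaked on this axis.

yes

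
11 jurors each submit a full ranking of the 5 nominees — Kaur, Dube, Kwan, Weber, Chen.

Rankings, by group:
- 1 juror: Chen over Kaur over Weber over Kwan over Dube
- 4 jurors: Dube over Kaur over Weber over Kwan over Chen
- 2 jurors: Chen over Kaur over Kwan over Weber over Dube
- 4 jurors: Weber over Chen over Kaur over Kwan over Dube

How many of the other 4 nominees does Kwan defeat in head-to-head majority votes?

1

Kwan against each rival (11 jurors):
Kwan vs Kaur: 0 for Kwan, 11 for Kaur — Kaur by 11–0.
Kwan vs Dube: Kwan preferred on 1+2+4 = 7 ballots; Kwan wins 7–4.
Kwan vs Weber: Weber, 9–2.
Kwan vs Chen: Kwan is ranked higher on 4 ballots, Chen on 7. Chen wins 7–4.
Kwan beats Dube; loses to Kaur, Weber, Chen — 1 pairwise win.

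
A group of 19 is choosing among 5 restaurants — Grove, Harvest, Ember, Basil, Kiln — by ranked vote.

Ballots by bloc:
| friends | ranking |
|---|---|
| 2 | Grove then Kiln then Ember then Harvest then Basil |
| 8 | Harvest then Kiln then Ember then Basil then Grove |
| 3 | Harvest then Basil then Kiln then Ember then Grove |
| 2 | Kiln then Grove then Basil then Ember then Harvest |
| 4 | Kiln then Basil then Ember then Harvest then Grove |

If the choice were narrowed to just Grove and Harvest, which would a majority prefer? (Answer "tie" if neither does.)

Harvest

Ballots ranking Grove above Harvest: 2 + 2 = 4.
Ballots ranking Harvest above Grove: 19 − 4 = 15.
Harvest wins the head-to-head 15–4.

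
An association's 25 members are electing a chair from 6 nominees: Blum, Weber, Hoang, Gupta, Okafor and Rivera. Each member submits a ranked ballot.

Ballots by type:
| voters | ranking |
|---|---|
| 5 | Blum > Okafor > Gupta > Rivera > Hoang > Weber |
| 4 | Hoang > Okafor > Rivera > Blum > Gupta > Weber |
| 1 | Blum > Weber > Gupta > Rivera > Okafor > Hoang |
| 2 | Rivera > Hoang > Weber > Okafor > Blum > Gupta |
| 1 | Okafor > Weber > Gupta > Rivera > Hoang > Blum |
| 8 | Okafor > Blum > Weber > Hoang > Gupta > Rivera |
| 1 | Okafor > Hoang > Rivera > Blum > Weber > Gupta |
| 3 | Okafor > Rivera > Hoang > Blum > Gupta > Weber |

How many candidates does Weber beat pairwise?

Weber against each rival (25 voters):
Weber–Blum: Blum 22–3.
Weber vs Hoang: Hoang wins 15–10.
Weber vs Gupta: 1+2+1+8+1 = 13 for Weber, 12 for Gupta — Weber by 13–12.
Weber vs Okafor: 1+2 = 3 for Weber, 22 for Okafor — Okafor by 22–3.
Weber vs Rivera: Rivera wins 15–10.
Weber beats Gupta; loses to Blum, Hoang, Okafor, Rivera — 1 pairwise win.

1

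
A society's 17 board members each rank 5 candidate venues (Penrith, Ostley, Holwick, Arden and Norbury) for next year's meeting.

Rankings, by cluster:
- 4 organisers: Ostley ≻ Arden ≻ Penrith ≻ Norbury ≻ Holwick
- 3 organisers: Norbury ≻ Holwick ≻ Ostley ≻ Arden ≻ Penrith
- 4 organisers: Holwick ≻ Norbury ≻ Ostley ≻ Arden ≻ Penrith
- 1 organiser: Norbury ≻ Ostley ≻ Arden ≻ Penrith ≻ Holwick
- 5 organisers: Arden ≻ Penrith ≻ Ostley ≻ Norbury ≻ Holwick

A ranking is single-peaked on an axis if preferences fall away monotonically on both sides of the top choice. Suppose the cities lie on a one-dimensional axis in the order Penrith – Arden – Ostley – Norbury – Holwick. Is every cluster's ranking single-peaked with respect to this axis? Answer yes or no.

yes

Axis positions: Penrith=1, Arden=2, Ostley=3, Norbury=4, Holwick=5.
Cluster 1 (peak Ostley at position 3): ranking walks positions 3-2-1-4-5, expanding outward from the peak — single-peaked.
Cluster 2 (peak Norbury at position 4): ranking walks positions 4-5-3-2-1, expanding outward from the peak — single-peaked.
Cluster 3 (peak Holwick at position 5): ranking walks positions 5-4-3-2-1, expanding outward from the peak — single-peaked.
Cluster 4 (peak Norbury at position 4): ranking walks positions 4-3-2-1-5, expanding outward from the peak — single-peaked.
Cluster 5 (peak Arden at position 2): ranking walks positions 2-1-3-4-5, expanding outward from the peak — single-peaked.
Every ranking is single-peaked on this axis.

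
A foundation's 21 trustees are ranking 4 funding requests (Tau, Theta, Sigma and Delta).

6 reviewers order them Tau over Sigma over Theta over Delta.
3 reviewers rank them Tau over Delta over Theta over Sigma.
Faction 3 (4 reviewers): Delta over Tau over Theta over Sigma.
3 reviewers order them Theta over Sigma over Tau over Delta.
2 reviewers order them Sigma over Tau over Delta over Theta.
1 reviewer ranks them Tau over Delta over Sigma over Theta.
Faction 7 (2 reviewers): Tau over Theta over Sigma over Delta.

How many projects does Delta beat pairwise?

Delta against each rival (21 reviewers):
Delta vs Tau: Delta is ranked higher on 4 ballots, Tau on 17. Tau wins 17–4.
Delta vs Theta: 10 to 11, Theta.
Delta vs Sigma: Sigma wins 13–8.
Delta beats no one; loses to Tau, Theta, Sigma — 0 pairwise wins.

0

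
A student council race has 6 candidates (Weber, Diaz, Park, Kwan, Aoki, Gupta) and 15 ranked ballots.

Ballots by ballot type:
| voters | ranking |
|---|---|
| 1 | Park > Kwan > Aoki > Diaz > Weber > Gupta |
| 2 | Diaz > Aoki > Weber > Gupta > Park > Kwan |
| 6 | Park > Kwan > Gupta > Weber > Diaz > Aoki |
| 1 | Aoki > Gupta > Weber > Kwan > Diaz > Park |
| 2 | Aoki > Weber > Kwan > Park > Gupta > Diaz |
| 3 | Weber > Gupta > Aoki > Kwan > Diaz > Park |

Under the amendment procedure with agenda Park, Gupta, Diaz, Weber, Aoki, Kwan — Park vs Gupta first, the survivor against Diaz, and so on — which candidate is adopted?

Round 1: Park vs Gupta — 9–6, Park advances.
Round 2: Park vs Diaz — 9–6, Park advances.
Round 3: Park vs Weber — 7–8, Weber advances.
Round 4: Weber vs Aoki — 9–6, Weber advances.
Round 5: Weber vs Kwan — 8–7, Weber advances.
Weber survives the agenda.

Weber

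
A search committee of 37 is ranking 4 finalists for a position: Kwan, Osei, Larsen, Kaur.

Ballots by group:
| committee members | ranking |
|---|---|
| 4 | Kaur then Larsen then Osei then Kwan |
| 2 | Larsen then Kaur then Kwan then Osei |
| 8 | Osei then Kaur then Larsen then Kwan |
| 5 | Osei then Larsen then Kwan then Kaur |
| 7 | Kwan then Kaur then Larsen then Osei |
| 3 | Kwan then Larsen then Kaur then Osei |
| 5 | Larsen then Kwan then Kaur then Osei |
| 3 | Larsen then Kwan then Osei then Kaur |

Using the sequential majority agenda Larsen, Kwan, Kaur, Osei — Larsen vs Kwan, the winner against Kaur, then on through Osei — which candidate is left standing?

Kaur

Round 1: Larsen vs Kwan — 27–10, Larsen advances.
Round 2: Larsen vs Kaur — 18–19, Kaur advances.
Round 3: Kaur vs Osei — 21–16, Kaur advances.
Kaur survives the agenda.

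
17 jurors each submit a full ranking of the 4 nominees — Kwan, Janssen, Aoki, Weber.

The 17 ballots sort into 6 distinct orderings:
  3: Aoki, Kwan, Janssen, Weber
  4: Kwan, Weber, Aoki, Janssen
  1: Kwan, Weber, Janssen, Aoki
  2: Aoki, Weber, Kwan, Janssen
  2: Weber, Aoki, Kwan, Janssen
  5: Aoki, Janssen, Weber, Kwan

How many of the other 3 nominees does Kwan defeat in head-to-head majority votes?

Kwan against each rival (17 jurors):
Kwan vs Janssen: 3+4+1+2+2 = 12 for Kwan, 5 for Janssen — Kwan by 12–5.
Kwan–Aoki: Aoki 12–5.
Kwan–Weber: Weber 9–8.
Kwan beats Janssen; loses to Aoki, Weber — 1 pairwise win.

1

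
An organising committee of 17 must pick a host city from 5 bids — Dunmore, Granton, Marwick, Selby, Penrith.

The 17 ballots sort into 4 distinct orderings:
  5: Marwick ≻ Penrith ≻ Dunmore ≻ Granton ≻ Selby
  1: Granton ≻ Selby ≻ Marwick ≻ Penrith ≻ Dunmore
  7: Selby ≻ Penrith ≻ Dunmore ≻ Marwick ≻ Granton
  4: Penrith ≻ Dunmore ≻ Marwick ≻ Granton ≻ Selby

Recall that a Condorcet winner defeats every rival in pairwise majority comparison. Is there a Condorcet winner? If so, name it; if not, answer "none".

Penrith

Head-to-head results (17 organisers):
Dunmore vs Granton: Dunmore is ranked higher on 5+7+4 = 16 ballots, Granton on 1. Dunmore wins 16–1.
Dunmore vs Marwick: Dunmore is ranked higher on 7+4 = 11 ballots, Marwick on 6. Dunmore wins 11–6.
Dunmore vs Selby: 9 to 8, Dunmore.
Dunmore vs Penrith: 0 for Dunmore, 17 for Penrith — Penrith by 17–0.
Granton vs Marwick: 1 for Granton, 16 for Marwick — Marwick by 16–1.
Granton vs Selby: Granton preferred on 5+1+4 = 10 ballots; Granton wins 10–7.
Granton vs Penrith: 1 for Granton, 16 for Penrith — Penrith by 16–1.
Marwick vs Selby: 9 to 8, Marwick.
Marwick vs Penrith: 5+1 = 6 for Marwick, 11 for Penrith — Penrith by 11–6.
Selby vs Penrith: Selby is ranked higher on 1+7 = 8 ballots, Penrith on 9. Penrith wins 9–8.
Penrith beats each of Dunmore, Granton, Marwick, Selby — Penrith is the Condorcet winner.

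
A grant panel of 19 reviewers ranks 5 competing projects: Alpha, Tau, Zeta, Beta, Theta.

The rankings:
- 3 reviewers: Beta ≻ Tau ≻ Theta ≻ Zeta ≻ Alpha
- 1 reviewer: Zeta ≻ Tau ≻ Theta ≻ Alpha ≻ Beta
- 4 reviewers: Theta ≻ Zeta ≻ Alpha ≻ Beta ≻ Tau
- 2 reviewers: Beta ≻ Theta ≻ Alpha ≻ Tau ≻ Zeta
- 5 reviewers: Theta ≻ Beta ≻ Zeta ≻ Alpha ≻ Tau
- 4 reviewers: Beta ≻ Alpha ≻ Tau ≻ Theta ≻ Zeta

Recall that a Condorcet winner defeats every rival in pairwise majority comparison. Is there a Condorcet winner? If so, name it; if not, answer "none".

Theta

Pairwise majorities:
Alpha vs Tau: Alpha is ranked higher on 4+2+5+4 = 15 ballots, Tau on 4. Alpha wins 15–4.
Alpha vs Zeta: 2+4 = 6 for Alpha, 13 for Zeta — Zeta by 13–6.
Alpha vs Beta: Alpha preferred on 1+4 = 5 ballots; Beta wins 14–5.
Alpha vs Theta: Alpha is ranked higher on 4 ballots, Theta on 15. Theta wins 15–4.
Tau vs Zeta: Tau is ranked higher on 3+2+4 = 9 ballots, Zeta on 10. Zeta wins 10–9.
Tau vs Beta: 1 for Tau, 18 for Beta — Beta by 18–1.
Tau vs Theta: Tau preferred on 3+1+4 = 8 ballots; Theta wins 11–8.
Zeta vs Beta: Zeta is ranked higher on 1+4 = 5 ballots, Beta on 14. Beta wins 14–5.
Zeta vs Theta: 1 to 18, Theta.
Beta vs Theta: 3+2+4 = 9 for Beta, 10 for Theta — Theta by 10–9.
Theta beats each of Alpha, Tau, Zeta, Beta — Theta is the Condorcet winner.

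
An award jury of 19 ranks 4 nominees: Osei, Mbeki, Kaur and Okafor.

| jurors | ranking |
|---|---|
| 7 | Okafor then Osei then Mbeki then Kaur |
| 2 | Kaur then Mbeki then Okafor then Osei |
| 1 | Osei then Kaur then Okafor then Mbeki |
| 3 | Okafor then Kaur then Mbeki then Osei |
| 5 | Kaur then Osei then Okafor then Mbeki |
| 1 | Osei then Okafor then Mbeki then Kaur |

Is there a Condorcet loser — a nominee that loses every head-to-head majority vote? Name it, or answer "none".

Mbeki

Pairwise majorities:
Osei vs Mbeki: Osei, 14–5.
Osei vs Kaur: Kaur wins 10–9.
Osei vs Okafor: 1+5+1 = 7 for Osei, 12 for Okafor — Okafor by 12–7.
Mbeki vs Kaur: Kaur wins 11–8.
Mbeki vs Okafor: Okafor wins 17–2.
Kaur vs Okafor: Okafor, 11–8.
Only Mbeki has no wins; Mbeki is the Condorcet loser.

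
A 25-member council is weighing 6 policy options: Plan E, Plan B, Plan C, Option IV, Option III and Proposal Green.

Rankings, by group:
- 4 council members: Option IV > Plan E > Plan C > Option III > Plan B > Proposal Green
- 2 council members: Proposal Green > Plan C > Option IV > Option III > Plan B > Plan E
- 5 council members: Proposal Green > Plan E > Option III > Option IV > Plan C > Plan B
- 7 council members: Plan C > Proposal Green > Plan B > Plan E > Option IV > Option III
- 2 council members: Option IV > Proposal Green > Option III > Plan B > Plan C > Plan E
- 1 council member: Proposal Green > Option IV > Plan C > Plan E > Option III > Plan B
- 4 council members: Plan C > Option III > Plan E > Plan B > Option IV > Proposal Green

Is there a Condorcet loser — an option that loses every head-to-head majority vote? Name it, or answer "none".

Plan B

Head-to-head results (25 council members):
Plan E vs Plan B: Plan E is ranked higher on 4+5+1+4 = 14 ballots, Plan B on 11. Plan E wins 14–11.
Plan E vs Plan C: Plan C wins 16–9.
Plan E vs Option IV: Plan E, 16–9.
Plan E vs Option III: Plan E, 17–8.
Plan E vs Proposal Green: Proposal Green, 17–8.
Plan B vs Plan C: Plan B is ranked higher on 2 ballots, Plan C on 23. Plan C wins 23–2.
Plan B vs Option IV: 7+4 = 11 for Plan B, 14 for Option IV — Option IV by 14–11.
Plan B vs Option III: Option III wins 18–7.
Plan B vs Proposal Green: Plan B is ranked higher on 4+4 = 8 ballots, Proposal Green on 17. Proposal Green wins 17–8.
Plan C–Option IV: Plan C 13–12.
Plan C–Option III: Plan C 18–7.
Plan C vs Proposal Green: Plan C preferred on 4+7+4 = 15 ballots; Plan C wins 15–10.
Option IV vs Option III: 16 to 9, Option IV.
Option IV vs Proposal Green: 4+2+4 = 10 for Option IV, 15 for Proposal Green — Proposal Green by 15–10.
Option III–Proposal Green: Proposal Green 17–8.
Plan B loses to every other option — it is the Condorcet loser.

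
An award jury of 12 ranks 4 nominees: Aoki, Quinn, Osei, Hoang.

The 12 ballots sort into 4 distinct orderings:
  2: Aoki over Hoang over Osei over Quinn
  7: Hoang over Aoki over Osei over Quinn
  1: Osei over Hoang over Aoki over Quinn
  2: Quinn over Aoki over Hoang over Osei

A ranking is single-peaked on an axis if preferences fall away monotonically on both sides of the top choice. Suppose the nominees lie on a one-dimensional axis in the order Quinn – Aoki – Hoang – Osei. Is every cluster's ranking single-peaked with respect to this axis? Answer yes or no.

Axis positions: Quinn=1, Aoki=2, Hoang=3, Osei=4.
Cluster 1 (peak Aoki at position 2): ranking walks positions 2-3-4-1, expanding outward from the peak — single-peaked.
Cluster 2 (peak Hoang at position 3): ranking walks positions 3-2-4-1, expanding outward from the peak — single-peaked.
Cluster 3 (peak Osei at position 4): ranking walks positions 4-3-2-1, expanding outward from the peak — single-peaked.
Cluster 4 (peak Quinn at position 1): ranking walks positions 1-2-3-4, expanding outward from the peak — single-peaked.
Every ranking is single-peaked on this axis.

yes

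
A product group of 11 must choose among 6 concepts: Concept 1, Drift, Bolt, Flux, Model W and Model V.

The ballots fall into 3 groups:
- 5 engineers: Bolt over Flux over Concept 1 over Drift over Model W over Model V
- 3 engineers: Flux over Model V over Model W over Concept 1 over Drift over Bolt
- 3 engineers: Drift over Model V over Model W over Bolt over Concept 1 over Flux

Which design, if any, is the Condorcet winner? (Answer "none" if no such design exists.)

Head-to-head results (11 engineers):
Concept 1 vs Drift: Concept 1 wins 8–3.
Concept 1–Bolt: Bolt 8–3.
Concept 1 vs Flux: Flux, 8–3.
Concept 1 vs Model W: Concept 1 preferred on 5 ballots; Model W wins 6–5.
Concept 1 vs Model V: Concept 1 preferred on 5 ballots; Model V wins 6–5.
Drift vs Bolt: Drift is ranked higher on 3+3 = 6 ballots, Bolt on 5. Drift wins 6–5.
Drift vs Flux: Flux, 8–3.
Drift vs Model W: Drift wins 8–3.
Drift vs Model V: 5+3 = 8 for Drift, 3 for Model V — Drift by 8–3.
Bolt vs Flux: Bolt wins 8–3.
Bolt vs Model W: Bolt preferred on 5 ballots; Model W wins 6–5.
Bolt–Model V: Model V 6–5.
Flux vs Model W: Flux wins 8–3.
Flux vs Model V: Flux, 8–3.
Model W vs Model V: Model V, 6–5.
Every design loses at least once (Concept 1 loses to Bolt; Drift loses to Concept 1; Bolt loses to Drift; Flux loses to Bolt; Model W loses to Drift; Model V loses to Drift). The majority relation contains the cycle Concept 1 → Drift → Bolt → Concept 1, so there is no Condorcet winner.

none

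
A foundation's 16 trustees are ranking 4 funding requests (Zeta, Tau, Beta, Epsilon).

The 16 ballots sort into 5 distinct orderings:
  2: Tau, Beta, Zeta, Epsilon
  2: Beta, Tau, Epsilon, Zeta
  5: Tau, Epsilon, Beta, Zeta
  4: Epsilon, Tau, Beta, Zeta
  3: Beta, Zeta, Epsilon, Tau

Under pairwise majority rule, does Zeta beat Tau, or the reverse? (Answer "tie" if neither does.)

Tau

Ballots ranking Zeta above Tau: 3.
Ballots ranking Tau above Zeta: 16 − 3 = 13.
Tau wins the head-to-head 13–3.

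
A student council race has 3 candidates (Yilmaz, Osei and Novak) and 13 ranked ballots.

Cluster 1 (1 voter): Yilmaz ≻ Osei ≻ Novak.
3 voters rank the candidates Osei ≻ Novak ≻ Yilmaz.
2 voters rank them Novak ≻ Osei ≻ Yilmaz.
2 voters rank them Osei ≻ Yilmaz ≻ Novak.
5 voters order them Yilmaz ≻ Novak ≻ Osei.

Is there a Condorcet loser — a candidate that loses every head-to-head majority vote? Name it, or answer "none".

none

Head-to-head results (13 voters):
Yilmaz vs Osei: Osei wins 7–6.
Yilmaz–Novak: Yilmaz 8–5.
Osei vs Novak: 6 to 7, Novak.
Each candidate has at least one pairwise win (Yilmaz beats Novak; Osei beats Yilmaz; Novak beats Osei) — no Condorcet loser.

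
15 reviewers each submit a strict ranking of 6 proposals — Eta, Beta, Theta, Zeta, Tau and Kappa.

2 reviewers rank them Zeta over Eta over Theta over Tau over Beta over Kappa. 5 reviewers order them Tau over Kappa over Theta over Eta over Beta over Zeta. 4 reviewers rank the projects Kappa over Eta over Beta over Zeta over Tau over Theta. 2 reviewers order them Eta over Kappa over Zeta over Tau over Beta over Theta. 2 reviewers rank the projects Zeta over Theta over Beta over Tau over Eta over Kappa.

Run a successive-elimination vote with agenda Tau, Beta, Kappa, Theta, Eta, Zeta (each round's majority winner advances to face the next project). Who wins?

Round 1: Tau vs Beta — 9–6, Tau advances.
Round 2: Tau vs Kappa — 9–6, Tau advances.
Round 3: Tau vs Theta — 11–4, Tau advances.
Round 4: Tau vs Eta — 7–8, Eta advances.
Round 5: Eta vs Zeta — 11–4, Eta advances.
The agenda winner is Eta.

Eta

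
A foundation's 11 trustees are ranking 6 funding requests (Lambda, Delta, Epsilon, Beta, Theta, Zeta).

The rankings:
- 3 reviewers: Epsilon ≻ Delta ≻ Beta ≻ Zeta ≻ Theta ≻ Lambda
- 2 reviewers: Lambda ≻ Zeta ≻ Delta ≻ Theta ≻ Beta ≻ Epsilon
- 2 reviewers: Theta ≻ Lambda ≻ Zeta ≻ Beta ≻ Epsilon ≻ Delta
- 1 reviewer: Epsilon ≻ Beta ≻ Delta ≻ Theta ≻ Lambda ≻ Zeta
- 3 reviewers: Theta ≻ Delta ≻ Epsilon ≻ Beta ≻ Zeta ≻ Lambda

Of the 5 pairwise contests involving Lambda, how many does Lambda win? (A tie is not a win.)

0

Lambda against each rival (11 reviewers):
Lambda–Delta: Delta 7–4.
Lambda vs Epsilon: Epsilon, 7–4.
Lambda vs Beta: 2+2 = 4 for Lambda, 7 for Beta — Beta by 7–4.
Lambda vs Theta: Lambda preferred on 2 ballots; Theta wins 9–2.
Lambda vs Zeta: Zeta, 6–5.
Lambda beats no one; loses to Delta, Epsilon, Beta, Theta, Zeta — 0 pairwise wins.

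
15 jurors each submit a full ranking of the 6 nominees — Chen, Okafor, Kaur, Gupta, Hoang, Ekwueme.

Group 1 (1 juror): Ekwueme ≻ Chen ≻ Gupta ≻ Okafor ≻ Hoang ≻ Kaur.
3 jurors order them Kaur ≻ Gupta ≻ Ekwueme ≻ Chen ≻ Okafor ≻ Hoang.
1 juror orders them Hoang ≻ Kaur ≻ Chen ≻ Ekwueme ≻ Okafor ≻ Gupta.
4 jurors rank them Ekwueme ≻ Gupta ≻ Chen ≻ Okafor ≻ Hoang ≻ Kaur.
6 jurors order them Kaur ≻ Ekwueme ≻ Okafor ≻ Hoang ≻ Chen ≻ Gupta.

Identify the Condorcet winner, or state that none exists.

Kaur

Pairwise majorities:
Chen vs Okafor: Chen is ranked higher on 1+3+1+4 = 9 ballots, Okafor on 6. Chen wins 9–6.
Chen vs Kaur: 5 to 10, Kaur.
Chen vs Gupta: 1+1+6 = 8 for Chen, 7 for Gupta — Chen by 8–7.
Chen vs Hoang: Chen preferred on 1+3+4 = 8 ballots; Chen wins 8–7.
Chen vs Ekwueme: 1 to 14, Ekwueme.
Okafor vs Kaur: 5 to 10, Kaur.
Okafor vs Gupta: 1+6 = 7 for Okafor, 8 for Gupta — Gupta by 8–7.
Okafor vs Hoang: 14 to 1, Okafor.
Okafor vs Ekwueme: 0 to 15, Ekwueme.
Kaur vs Gupta: 10 to 5, Kaur.
Kaur vs Hoang: 3+6 = 9 for Kaur, 6 for Hoang — Kaur by 9–6.
Kaur vs Ekwueme: 10 to 5, Kaur.
Gupta vs Hoang: Gupta preferred on 1+3+4 = 8 ballots; Gupta wins 8–7.
Gupta vs Ekwueme: 3 to 12, Ekwueme.
Hoang vs Ekwueme: 1 to 14, Ekwueme.
Kaur defeats every rival head-to-head and is the Condorcet winner.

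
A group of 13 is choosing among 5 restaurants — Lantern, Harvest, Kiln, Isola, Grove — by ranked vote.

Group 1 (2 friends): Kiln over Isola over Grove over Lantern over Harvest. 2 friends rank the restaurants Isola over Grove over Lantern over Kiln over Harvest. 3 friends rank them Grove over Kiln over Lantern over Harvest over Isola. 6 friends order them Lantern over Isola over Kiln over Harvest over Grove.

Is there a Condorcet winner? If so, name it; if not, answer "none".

none

Head-to-head results (13 friends):
Lantern–Harvest: Lantern 13–0.
Lantern vs Kiln: Lantern wins 8–5.
Lantern vs Isola: Lantern, 9–4.
Lantern–Grove: Grove 7–6.
Harvest vs Kiln: Kiln, 13–0.
Harvest vs Isola: Isola, 10–3.
Harvest–Grove: Grove 7–6.
Kiln–Isola: Isola 8–5.
Kiln–Grove: Kiln 8–5.
Isola–Grove: Isola 10–3.
Each restaurant drops at least one matchup (Lantern loses to Grove; Harvest loses to Lantern; Kiln loses to Lantern; Isola loses to Lantern; Grove loses to Kiln); the cycle Lantern > Kiln > Grove > Lantern rules out a Condorcet winner.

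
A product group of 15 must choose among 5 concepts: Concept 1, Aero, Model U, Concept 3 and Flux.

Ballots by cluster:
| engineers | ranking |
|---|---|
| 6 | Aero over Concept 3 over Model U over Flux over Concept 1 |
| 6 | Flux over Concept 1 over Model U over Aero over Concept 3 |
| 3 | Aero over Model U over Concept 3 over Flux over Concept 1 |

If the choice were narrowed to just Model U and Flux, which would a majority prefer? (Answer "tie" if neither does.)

Model U

Ballots ranking Model U above Flux: 6 + 3 = 9.
Ballots ranking Flux above Model U: 15 − 9 = 6.
Model U wins the head-to-head 9–6.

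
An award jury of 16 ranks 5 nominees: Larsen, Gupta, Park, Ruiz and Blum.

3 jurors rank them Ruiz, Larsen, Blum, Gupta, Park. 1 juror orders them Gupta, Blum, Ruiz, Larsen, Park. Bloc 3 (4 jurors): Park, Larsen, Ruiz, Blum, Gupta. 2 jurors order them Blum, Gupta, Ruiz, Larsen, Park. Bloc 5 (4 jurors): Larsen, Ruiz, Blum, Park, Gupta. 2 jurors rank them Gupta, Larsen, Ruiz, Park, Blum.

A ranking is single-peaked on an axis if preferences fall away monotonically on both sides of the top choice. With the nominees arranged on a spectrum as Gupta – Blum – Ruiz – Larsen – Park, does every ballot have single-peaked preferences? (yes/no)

Axis positions: Gupta=1, Blum=2, Ruiz=3, Larsen=4, Park=5.
Bloc 1 (peak Ruiz at position 3): ranking walks positions 3-4-2-1-5, expanding outward from the peak — single-peaked.
Bloc 2 (peak Gupta at position 1): ranking walks positions 1-2-3-4-5, expanding outward from the peak — single-peaked.
Bloc 3 (peak Park at position 5): ranking walks positions 5-4-3-2-1, expanding outward from the peak — single-peaked.
Bloc 4 (peak Blum at position 2): ranking walks positions 2-1-3-4-5, expanding outward from the peak — single-peaked.
Bloc 5 (peak Larsen at position 4): ranking walks positions 4-3-2-5-1, expanding outward from the peak — single-peaked.
Bloc 6: ranking walks positions 1-4-3-5-2; Larsen is ranked above Blum even though Blum lies between Larsen and the peak Gupta on the axis — preferences dip and rise again. Not single-peaked.
Bloc 6 violates single-peakedness, so the profile is not single-peaked on this axis.

no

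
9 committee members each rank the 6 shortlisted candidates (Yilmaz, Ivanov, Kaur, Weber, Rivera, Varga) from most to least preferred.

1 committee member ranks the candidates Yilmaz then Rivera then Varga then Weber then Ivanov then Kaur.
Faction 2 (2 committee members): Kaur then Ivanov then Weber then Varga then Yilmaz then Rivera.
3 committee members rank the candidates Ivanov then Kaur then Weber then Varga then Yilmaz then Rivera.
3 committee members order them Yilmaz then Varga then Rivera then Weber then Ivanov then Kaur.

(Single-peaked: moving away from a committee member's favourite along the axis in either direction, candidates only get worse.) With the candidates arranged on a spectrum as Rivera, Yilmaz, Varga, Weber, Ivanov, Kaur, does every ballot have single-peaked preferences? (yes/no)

Axis positions: Rivera=1, Yilmaz=2, Varga=3, Weber=4, Ivanov=5, Kaur=6.
Faction 1 (peak Yilmaz at position 2): ranking walks positions 2-1-3-4-5-6, expanding outward from the peak — single-peaked.
Faction 2 (peak Kaur at position 6): ranking walks positions 6-5-4-3-2-1, expanding outward from the peak — single-peaked.
Faction 3 (peak Ivanov at position 5): ranking walks positions 5-6-4-3-2-1, expanding outward from the peak — single-peaked.
Faction 4 (peak Yilmaz at position 2): ranking walks positions 2-3-1-4-5-6, expanding outward from the peak — single-peaked.
Every ranking is single-peaked on this axis.

yes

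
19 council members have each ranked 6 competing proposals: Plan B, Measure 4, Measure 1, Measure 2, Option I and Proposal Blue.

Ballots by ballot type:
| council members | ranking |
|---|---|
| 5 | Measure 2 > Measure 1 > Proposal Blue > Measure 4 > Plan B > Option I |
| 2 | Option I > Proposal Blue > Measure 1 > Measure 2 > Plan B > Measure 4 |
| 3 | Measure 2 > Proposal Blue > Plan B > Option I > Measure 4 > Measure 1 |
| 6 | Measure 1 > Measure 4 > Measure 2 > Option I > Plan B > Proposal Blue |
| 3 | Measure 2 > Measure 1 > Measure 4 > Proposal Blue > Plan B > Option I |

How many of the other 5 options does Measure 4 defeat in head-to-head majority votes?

2

Measure 4 against each rival (19 council members):
Measure 4 vs Plan B: 14 to 5, Measure 4.
Measure 4 vs Measure 1: Measure 1, 16–3.
Measure 4 vs Measure 2: Measure 2 wins 13–6.
Measure 4 vs Option I: Measure 4 is ranked higher on 5+6+3 = 14 ballots, Option I on 5. Measure 4 wins 14–5.
Measure 4 vs Proposal Blue: Measure 4 is ranked higher on 6+3 = 9 ballots, Proposal Blue on 10. Proposal Blue wins 10–9.
Measure 4 beats Plan B, Option I; loses to Measure 1, Measure 2, Proposal Blue — 2 pairwise wins.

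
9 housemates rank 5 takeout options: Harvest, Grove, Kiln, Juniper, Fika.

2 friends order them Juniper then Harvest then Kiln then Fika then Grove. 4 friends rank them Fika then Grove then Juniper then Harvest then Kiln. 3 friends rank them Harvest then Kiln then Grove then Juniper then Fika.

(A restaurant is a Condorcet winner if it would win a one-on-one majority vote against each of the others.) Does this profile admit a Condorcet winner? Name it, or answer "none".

none

Pairwise majorities:
Harvest–Grove: Harvest 5–4.
Harvest vs Kiln: 9 to 0, Harvest.
Harvest vs Juniper: Juniper wins 6–3.
Harvest vs Fika: Harvest preferred on 2+3 = 5 ballots; Harvest wins 5–4.
Grove vs Kiln: 4 to 5, Kiln.
Grove vs Juniper: Grove wins 7–2.
Grove vs Fika: 3 to 6, Fika.
Kiln vs Juniper: Juniper wins 6–3.
Kiln vs Fika: Kiln preferred on 2+3 = 5 ballots; Kiln wins 5–4.
Juniper vs Fika: Juniper, 5–4.
Every restaurant loses at least once (Harvest loses to Juniper; Grove loses to Harvest; Kiln loses to Harvest; Juniper loses to Grove; Fika loses to Harvest). The majority relation contains the cycle Harvest beats Grove beats Juniper beats Harvest, so there is no Condorcet winner.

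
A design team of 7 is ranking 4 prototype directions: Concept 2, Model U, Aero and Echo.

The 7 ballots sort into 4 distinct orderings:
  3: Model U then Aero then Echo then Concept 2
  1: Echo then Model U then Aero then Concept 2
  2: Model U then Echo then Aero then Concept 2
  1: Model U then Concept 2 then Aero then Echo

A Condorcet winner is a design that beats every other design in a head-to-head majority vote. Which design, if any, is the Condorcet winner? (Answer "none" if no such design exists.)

Check each pair by majority over 7 ballots:
Concept 2 vs Model U: Model U, 7–0.
Concept 2 vs Aero: Aero wins 6–1.
Concept 2 vs Echo: Echo wins 6–1.
Model U vs Aero: Model U wins 7–0.
Model U vs Echo: Model U wins 6–1.
Aero–Echo: Aero 4–3.
Model U defeats every rival head-to-head and is the Condorcet winner.

Model U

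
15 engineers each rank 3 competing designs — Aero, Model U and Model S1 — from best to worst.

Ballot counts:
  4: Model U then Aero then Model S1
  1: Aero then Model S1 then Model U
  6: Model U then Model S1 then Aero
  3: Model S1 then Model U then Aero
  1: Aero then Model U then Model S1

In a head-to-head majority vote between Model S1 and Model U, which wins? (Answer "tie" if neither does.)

Ballots ranking Model S1 above Model U: 1 + 3 = 4.
Ballots ranking Model U above Model S1: 15 − 4 = 11.
Model U wins the head-to-head 11–4.

Model U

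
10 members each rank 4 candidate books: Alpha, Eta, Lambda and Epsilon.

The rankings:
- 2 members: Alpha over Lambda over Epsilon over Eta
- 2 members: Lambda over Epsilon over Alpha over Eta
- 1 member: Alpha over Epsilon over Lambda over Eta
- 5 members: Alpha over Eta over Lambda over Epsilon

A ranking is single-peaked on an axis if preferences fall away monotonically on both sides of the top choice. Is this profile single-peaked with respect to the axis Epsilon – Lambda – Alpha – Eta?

Axis positions: Epsilon=1, Lambda=2, Alpha=3, Eta=4.
Cluster 1 (peak Alpha at position 3): ranking walks positions 3-2-1-4, expanding outward from the peak — single-peaked.
Cluster 2 (peak Lambda at position 2): ranking walks positions 2-1-3-4, expanding outward from the peak — single-peaked.
Cluster 3: ranking walks positions 3-1-2-4; Epsilon is ranked above Lambda even though Lambda lies between Epsilon and the peak Alpha on the axis — preferences dip and rise again. Not single-peaked.
Cluster 4 (peak Alpha at position 3): ranking walks positions 3-4-2-1, expanding outward from the peak — single-peaked.
Cluster 3 violates single-peakedness, so the profile is not single-peaked on this axis.

no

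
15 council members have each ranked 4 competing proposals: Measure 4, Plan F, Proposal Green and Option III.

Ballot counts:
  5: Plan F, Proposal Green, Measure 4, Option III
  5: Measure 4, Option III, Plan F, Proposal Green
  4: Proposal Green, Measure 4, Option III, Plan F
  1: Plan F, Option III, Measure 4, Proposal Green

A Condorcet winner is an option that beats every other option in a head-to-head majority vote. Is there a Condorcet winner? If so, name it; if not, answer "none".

none

Pairwise majorities:
Measure 4 vs Plan F: 5+4 = 9 for Measure 4, 6 for Plan F — Measure 4 by 9–6.
Measure 4 vs Proposal Green: Measure 4 preferred on 5+1 = 6 ballots; Proposal Green wins 9–6.
Measure 4 vs Option III: Measure 4 is ranked higher on 5+5+4 = 14 ballots, Option III on 1. Measure 4 wins 14–1.
Plan F–Proposal Green: Plan F 11–4.
Plan F vs Option III: Plan F is ranked higher on 5+1 = 6 ballots, Option III on 9. Option III wins 9–6.
Proposal Green vs Option III: Proposal Green wins 9–6.
No option is unbeaten: Measure 4 loses to Proposal Green; Plan F loses to Measure 4; Proposal Green loses to Plan F; Option III loses to Measure 4. In particular Measure 4 > Plan F > Proposal Green > Measure 4 is a majority cycle — no Condorcet winner exists.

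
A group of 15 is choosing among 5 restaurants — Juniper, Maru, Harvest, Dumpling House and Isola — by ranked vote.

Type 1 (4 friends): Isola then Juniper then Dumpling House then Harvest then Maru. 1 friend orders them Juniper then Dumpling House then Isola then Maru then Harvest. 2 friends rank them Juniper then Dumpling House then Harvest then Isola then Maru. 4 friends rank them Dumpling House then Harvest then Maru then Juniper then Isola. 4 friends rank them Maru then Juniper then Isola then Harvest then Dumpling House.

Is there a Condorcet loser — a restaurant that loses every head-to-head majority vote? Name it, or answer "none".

none

Pairwise majorities:
Juniper vs Maru: Maru wins 8–7.
Juniper vs Harvest: Juniper preferred on 4+1+2+4 = 11 ballots; Juniper wins 11–4.
Juniper vs Dumpling House: 4+1+2+4 = 11 for Juniper, 4 for Dumpling House — Juniper by 11–4.
Juniper vs Isola: Juniper, 11–4.
Maru vs Harvest: 5 to 10, Harvest.
Maru vs Dumpling House: Maru is ranked higher on 4 ballots, Dumpling House on 11. Dumpling House wins 11–4.
Maru vs Isola: 4+4 = 8 for Maru, 7 for Isola — Maru by 8–7.
Harvest vs Dumpling House: Dumpling House, 11–4.
Harvest vs Isola: 6 to 9, Isola.
Dumpling House vs Isola: 1+2+4 = 7 for Dumpling House, 8 for Isola — Isola by 8–7.
Every restaurant wins at least one matchup (Juniper beats Harvest; Maru beats Juniper; Harvest beats Maru; Dumpling House beats Maru; Isola beats Harvest), so there is no Condorcet loser.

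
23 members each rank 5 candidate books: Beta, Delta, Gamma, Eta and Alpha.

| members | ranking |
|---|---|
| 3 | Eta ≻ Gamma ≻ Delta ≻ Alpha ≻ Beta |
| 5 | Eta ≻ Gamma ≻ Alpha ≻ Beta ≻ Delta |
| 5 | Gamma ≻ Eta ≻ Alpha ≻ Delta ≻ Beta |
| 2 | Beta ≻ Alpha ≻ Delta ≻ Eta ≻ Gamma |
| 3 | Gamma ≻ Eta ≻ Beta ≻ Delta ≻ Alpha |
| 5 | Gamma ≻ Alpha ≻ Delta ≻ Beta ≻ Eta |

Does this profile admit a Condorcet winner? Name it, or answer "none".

Gamma

Pairwise majorities:
Beta vs Delta: Delta wins 13–10.
Beta vs Gamma: Gamma wins 21–2.
Beta vs Eta: Eta, 16–7.
Beta–Alpha: Alpha 18–5.
Delta vs Gamma: Gamma wins 21–2.
Delta vs Eta: Eta, 16–7.
Delta–Alpha: Alpha 17–6.
Gamma–Eta: Gamma 13–10.
Gamma–Alpha: Gamma 21–2.
Eta vs Alpha: Eta wins 16–7.
Gamma defeats every rival head-to-head and is the Condorcet winner.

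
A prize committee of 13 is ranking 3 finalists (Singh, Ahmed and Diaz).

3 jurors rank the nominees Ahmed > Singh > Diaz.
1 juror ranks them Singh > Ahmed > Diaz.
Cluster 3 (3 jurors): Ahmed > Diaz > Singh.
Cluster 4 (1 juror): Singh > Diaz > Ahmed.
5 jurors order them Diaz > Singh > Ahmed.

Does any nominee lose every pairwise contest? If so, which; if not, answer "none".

Head-to-head results (13 jurors):
Singh vs Ahmed: 7 to 6, Singh.
Singh vs Diaz: Singh preferred on 3+1+1 = 5 ballots; Diaz wins 8–5.
Ahmed vs Diaz: Ahmed is ranked higher on 3+1+3 = 7 ballots, Diaz on 6. Ahmed wins 7–6.
No nominee is winless: Singh beats Ahmed; Ahmed beats Diaz; Diaz beats Singh. There is no Condorcet loser.

none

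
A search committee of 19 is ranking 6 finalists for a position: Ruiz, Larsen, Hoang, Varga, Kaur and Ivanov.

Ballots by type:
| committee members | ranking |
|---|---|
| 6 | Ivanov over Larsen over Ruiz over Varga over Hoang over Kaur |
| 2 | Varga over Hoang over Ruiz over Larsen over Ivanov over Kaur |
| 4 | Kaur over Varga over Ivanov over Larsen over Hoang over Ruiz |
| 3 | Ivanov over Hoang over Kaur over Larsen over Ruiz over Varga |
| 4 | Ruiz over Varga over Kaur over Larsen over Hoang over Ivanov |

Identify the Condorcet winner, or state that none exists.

none

Pairwise majorities:
Ruiz vs Larsen: 6 to 13, Larsen.
Ruiz vs Hoang: 6+4 = 10 for Ruiz, 9 for Hoang — Ruiz by 10–9.
Ruiz vs Varga: 13 to 6, Ruiz.
Ruiz vs Kaur: 6+2+4 = 12 for Ruiz, 7 for Kaur — Ruiz by 12–7.
Ruiz vs Ivanov: 6 to 13, Ivanov.
Larsen vs Hoang: 14 to 5, Larsen.
Larsen vs Varga: Larsen is ranked higher on 6+3 = 9 ballots, Varga on 10. Varga wins 10–9.
Larsen vs Kaur: Larsen preferred on 6+2 = 8 ballots; Kaur wins 11–8.
Larsen vs Ivanov: Larsen is ranked higher on 2+4 = 6 ballots, Ivanov on 13. Ivanov wins 13–6.
Hoang vs Varga: 3 for Hoang, 16 for Varga — Varga by 16–3.
Hoang vs Kaur: 6+2+3 = 11 for Hoang, 8 for Kaur — Hoang by 11–8.
Hoang vs Ivanov: Hoang is ranked higher on 2+4 = 6 ballots, Ivanov on 13. Ivanov wins 13–6.
Varga vs Kaur: 12 to 7, Varga.
Varga vs Ivanov: Varga preferred on 2+4+4 = 10 ballots; Varga wins 10–9.
Kaur vs Ivanov: Kaur is ranked higher on 4+4 = 8 ballots, Ivanov on 11. Ivanov wins 11–8.
No candidate is unbeaten: Ruiz loses to Larsen; Larsen loses to Varga; Hoang loses to Ruiz; Varga loses to Ruiz; Kaur loses to Ruiz; Ivanov loses to Varga. In particular Ruiz beats Varga beats Larsen beats Ruiz is a majority cycle — no Condorcet winner exists.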